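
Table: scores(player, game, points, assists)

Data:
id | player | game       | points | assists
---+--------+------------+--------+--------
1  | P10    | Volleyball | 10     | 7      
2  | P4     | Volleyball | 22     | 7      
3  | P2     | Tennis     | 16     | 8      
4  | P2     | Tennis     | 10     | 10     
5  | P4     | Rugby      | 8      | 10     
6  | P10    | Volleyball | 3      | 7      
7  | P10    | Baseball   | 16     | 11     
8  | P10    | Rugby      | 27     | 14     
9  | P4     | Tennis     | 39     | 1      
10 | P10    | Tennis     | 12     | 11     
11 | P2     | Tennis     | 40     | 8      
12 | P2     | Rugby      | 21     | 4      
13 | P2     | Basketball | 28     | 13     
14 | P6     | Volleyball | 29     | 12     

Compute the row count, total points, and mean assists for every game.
SELECT game,
       COUNT(*) as cnt,
       SUM(points) as total_points,
       AVG(assists) as avg_assists
FROM scores
GROUP BY game

Result:
  Baseball: 1 records, 16 total points, 11.00 avg assists
  Basketball: 1 records, 28 total points, 13.00 avg assists
  Rugby: 3 records, 56 total points, 9.33 avg assists
  Tennis: 5 records, 117 total points, 7.60 avg assists
  Volleyball: 4 records, 64 total points, 8.25 avg assists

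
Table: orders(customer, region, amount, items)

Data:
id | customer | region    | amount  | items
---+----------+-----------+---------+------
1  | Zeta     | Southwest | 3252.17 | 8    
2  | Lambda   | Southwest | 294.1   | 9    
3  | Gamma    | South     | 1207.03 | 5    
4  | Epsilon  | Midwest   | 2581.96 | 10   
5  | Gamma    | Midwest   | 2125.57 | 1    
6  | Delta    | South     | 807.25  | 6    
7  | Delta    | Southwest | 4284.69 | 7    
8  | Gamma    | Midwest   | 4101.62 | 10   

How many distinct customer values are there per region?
SELECT region, COUNT(DISTINCT customer)
FROM orders
GROUP BY region

Result:
  Midwest: 2 distinct
  South: 2 distinct
  Southwest: 3 distinct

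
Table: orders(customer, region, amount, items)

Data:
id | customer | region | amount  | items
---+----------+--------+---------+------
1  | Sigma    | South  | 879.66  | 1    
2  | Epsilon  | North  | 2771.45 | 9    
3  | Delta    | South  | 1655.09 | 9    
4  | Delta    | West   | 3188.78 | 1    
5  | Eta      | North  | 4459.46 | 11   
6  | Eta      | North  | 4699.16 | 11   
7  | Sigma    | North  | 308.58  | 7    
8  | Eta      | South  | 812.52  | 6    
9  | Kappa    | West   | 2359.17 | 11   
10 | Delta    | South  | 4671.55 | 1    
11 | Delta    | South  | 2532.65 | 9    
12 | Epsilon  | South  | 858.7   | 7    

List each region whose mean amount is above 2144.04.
SELECT region, AVG(amount)
FROM orders
GROUP BY region
HAVING AVG(amount) > 2144.04

Result:
  North: avg=3059.66
  West: avg=2773.98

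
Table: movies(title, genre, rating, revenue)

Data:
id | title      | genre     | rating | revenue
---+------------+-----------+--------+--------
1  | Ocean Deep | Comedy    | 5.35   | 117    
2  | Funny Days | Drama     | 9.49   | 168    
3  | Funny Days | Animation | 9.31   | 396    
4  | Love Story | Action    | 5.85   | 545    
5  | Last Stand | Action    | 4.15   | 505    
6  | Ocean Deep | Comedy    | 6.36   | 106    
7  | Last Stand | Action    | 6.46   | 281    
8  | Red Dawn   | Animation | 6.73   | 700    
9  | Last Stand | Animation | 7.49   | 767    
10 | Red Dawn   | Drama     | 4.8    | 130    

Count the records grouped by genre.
SELECT genre, COUNT(*) as count
FROM movies
GROUP BY genre

Result:
  Action: 3
  Animation: 3
  Comedy: 2
  Drama: 2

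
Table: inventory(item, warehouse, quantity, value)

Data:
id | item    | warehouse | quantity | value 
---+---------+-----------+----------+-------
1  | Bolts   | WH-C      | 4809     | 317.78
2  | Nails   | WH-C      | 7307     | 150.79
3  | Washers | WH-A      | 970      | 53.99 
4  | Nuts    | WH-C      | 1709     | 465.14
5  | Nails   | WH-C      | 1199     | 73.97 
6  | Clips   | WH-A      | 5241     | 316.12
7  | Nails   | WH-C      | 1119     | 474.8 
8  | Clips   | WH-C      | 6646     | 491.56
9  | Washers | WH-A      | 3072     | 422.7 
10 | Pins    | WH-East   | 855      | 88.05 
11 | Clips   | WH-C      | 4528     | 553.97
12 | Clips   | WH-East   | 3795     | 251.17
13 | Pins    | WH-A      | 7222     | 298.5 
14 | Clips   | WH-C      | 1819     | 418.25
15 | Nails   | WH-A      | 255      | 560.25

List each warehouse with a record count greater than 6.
SELECT warehouse, COUNT(*) as cnt
FROM inventory
GROUP BY warehouse
HAVING COUNT(*) > 6

Result:
  WH-C: 8

Note: HAVING filters groups after aggregation, WHERE filters rows before.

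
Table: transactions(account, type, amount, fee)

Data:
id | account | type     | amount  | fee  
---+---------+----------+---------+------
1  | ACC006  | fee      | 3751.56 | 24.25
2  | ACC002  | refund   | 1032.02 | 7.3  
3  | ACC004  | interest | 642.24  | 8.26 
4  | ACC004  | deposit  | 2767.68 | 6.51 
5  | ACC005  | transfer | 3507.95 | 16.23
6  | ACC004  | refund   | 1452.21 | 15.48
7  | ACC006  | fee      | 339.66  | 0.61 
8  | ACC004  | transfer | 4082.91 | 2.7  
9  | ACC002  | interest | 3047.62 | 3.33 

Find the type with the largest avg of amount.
SELECT type, AVG(amount) as val
FROM transactions
GROUP BY type
ORDER BY val DESC
LIMIT 1

Result: transfer with avg(amount) = 3795.43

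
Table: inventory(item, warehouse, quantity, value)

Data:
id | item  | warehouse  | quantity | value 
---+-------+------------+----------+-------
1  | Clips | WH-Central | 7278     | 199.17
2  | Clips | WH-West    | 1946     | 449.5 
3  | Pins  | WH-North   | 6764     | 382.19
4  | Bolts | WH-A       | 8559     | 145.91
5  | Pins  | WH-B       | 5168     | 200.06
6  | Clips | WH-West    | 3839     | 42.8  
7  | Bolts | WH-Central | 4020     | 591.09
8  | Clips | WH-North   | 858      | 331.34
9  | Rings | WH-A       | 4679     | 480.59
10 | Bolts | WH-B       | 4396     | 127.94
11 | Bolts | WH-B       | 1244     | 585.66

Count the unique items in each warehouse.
SELECT warehouse, COUNT(DISTINCT item)
FROM inventory
GROUP BY warehouse

Result:
  WH-A: 2 distinct
  WH-B: 2 distinct
  WH-Central: 2 distinct
  WH-North: 2 distinct
  WH-West: 1 distinct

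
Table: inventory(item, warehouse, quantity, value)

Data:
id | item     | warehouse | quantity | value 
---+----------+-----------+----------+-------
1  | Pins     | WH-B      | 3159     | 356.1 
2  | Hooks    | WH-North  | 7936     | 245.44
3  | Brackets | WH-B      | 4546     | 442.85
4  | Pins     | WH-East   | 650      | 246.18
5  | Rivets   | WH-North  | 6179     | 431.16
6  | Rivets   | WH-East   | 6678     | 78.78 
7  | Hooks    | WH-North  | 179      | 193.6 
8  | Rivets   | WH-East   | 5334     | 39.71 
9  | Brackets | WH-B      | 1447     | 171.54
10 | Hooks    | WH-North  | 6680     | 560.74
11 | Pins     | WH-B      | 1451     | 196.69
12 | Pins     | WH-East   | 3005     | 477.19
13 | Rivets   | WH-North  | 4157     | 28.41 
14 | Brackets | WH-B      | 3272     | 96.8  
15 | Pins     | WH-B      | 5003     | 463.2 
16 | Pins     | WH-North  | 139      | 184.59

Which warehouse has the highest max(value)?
SELECT warehouse, MAX(value) as val
FROM inventory
GROUP BY warehouse
ORDER BY val DESC
LIMIT 1

Result: WH-North with max(value) = 560.74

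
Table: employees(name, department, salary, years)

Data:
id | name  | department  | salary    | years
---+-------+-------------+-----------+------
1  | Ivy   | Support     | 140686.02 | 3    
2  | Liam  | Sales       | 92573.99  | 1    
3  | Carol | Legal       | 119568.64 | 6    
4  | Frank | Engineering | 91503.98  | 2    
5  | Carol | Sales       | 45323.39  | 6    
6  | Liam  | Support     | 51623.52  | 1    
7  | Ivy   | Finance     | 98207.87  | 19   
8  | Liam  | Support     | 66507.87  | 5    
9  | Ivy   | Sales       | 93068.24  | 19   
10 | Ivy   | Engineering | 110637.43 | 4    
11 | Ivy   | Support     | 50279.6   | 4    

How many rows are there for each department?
SELECT department, COUNT(*) as count
FROM employees
GROUP BY department

Result:
  Engineering: 2
  Finance: 1
  Legal: 1
  Sales: 3
  Support: 4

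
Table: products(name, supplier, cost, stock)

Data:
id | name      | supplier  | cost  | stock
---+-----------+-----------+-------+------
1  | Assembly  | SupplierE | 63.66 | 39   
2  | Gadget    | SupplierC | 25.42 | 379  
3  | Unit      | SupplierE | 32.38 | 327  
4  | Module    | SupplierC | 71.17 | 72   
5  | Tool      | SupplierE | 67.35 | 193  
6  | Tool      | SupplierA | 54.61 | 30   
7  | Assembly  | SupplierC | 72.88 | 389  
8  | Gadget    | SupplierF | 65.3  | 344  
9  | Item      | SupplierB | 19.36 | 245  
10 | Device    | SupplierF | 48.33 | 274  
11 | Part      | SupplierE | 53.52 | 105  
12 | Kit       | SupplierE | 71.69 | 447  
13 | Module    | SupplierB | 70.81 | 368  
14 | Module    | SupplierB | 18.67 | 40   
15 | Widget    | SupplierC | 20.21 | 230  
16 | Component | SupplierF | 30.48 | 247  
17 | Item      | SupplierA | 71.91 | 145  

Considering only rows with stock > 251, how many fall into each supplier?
SELECT supplier, COUNT(*)
FROM products
WHERE stock > 251
GROUP BY supplier

Note: WHERE filters rows before grouping.

Result:
  SupplierB: 1
  SupplierC: 2
  SupplierE: 2
  SupplierF: 2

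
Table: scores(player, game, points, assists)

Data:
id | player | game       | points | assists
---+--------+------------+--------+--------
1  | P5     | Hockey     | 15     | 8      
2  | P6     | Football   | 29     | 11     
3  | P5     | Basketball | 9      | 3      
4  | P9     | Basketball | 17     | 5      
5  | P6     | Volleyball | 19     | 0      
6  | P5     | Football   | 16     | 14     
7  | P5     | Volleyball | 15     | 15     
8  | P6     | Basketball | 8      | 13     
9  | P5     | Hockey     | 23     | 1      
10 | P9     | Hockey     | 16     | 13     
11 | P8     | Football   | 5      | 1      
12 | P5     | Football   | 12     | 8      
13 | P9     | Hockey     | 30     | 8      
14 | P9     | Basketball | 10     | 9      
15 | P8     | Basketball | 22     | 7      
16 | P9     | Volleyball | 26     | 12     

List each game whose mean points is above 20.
SELECT game, AVG(points)
FROM scores
GROUP BY game
HAVING AVG(points) > 20

Result:
  Hockey: avg=21.00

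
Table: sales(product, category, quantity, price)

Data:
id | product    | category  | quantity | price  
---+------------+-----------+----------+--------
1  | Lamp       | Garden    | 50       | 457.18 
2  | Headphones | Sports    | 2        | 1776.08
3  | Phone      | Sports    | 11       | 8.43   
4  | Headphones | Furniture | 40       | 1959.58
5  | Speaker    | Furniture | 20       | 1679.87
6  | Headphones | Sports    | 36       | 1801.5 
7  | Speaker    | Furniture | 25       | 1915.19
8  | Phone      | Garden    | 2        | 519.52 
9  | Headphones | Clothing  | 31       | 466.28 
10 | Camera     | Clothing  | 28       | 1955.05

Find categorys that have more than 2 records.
SELECT category, COUNT(*) as cnt
FROM sales
GROUP BY category
HAVING COUNT(*) > 2

Result:
  Furniture: 3
  Sports: 3

Note: HAVING filters groups after aggregation, WHERE filters rows before.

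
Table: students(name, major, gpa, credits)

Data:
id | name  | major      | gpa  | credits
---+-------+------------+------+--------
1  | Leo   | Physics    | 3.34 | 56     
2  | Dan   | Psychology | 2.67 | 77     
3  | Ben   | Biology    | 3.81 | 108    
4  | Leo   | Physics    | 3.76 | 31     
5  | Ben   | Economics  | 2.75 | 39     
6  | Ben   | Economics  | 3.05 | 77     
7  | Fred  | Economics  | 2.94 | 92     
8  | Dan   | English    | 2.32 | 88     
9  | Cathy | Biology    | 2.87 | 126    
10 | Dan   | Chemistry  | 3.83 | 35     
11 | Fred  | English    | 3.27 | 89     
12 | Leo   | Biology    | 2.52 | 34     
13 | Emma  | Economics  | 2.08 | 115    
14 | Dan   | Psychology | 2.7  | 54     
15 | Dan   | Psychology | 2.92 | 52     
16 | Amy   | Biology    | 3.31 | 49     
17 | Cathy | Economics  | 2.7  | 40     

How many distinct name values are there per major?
SELECT major, COUNT(DISTINCT name)
FROM students
GROUP BY major

Result:
  Biology: 4 distinct
  Chemistry: 1 distinct
  Economics: 4 distinct
  English: 2 distinct
  Physics: 1 distinct
  Psychology: 1 distinct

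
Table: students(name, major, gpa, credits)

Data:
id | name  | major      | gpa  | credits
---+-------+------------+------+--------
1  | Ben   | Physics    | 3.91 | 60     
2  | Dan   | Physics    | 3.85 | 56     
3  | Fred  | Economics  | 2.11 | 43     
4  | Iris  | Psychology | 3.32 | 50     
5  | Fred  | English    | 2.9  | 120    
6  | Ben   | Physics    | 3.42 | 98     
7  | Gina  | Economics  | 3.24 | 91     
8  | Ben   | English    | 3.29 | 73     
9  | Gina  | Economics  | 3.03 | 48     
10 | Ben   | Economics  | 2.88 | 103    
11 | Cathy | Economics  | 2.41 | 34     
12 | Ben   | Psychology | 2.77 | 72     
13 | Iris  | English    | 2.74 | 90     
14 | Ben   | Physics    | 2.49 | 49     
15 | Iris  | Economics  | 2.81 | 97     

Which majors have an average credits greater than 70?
SELECT major, AVG(credits)
FROM students
GROUP BY major
HAVING AVG(credits) > 70

Result:
  English: avg=94.33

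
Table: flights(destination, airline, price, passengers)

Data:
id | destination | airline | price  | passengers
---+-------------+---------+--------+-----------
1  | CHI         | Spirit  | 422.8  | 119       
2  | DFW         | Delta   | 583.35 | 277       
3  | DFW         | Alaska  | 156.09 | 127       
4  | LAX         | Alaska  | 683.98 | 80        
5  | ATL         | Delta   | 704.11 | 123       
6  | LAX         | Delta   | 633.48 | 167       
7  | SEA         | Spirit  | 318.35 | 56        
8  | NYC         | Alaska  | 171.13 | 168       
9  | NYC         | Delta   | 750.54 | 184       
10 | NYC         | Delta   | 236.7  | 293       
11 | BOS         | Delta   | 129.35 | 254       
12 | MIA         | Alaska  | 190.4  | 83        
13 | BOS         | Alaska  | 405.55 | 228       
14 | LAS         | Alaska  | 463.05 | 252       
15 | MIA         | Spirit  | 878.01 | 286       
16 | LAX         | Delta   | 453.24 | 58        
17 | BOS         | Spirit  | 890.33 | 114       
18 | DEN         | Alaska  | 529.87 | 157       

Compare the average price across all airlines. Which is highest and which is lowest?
SELECT airline, AVG(price)
FROM flights
GROUP BY airline
ORDER BY AVG(price)

All groups:
  Alaska: 371.44
  Delta: 498.68
  Spirit: 627.37

Highest: Spirit (627.37)
Lowest: Alaska (371.44)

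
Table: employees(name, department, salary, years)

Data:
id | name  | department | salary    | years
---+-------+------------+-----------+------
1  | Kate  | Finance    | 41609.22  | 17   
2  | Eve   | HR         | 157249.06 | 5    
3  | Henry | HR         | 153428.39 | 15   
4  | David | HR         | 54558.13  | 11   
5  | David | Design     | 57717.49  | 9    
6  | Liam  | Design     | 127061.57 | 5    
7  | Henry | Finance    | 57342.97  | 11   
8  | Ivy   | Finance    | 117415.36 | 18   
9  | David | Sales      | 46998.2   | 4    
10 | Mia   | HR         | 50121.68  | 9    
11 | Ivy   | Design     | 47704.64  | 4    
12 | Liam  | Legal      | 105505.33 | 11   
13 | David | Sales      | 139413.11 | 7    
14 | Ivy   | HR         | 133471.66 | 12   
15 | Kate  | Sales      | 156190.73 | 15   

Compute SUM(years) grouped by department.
SELECT department, SUM(years) as result
FROM employees
GROUP BY department

Result:
  Design: 18
  Finance: 46
  HR: 52
  Legal: 11
  Sales: 26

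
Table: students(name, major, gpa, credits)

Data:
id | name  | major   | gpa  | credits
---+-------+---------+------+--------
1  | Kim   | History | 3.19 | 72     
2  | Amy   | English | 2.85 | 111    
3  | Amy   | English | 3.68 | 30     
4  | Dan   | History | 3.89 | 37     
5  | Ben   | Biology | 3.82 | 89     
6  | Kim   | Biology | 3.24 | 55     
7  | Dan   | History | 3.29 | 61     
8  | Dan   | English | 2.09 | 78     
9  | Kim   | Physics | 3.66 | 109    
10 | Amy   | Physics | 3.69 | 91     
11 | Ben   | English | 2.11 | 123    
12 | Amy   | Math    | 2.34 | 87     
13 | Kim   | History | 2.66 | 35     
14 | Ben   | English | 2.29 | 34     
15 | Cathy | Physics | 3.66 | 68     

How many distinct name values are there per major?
SELECT major, COUNT(DISTINCT name)
FROM students
GROUP BY major

Result:
  Biology: 2 distinct
  English: 3 distinct
  History: 2 distinct
  Math: 1 distinct
  Physics: 3 distinct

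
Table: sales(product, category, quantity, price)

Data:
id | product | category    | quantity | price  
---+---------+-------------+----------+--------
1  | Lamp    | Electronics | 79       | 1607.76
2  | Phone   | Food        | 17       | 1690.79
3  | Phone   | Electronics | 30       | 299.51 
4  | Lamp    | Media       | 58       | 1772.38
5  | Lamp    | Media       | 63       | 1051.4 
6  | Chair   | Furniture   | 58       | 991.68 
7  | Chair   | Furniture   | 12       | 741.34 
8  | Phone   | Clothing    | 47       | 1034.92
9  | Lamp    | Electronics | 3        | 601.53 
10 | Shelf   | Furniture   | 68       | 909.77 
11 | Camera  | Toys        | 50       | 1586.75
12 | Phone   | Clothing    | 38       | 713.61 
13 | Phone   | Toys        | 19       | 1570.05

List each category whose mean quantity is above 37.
SELECT category, AVG(quantity)
FROM sales
GROUP BY category
HAVING AVG(quantity) > 37

Result:
  Clothing: avg=42.50
  Electronics: avg=37.33
  Furniture: avg=46.00
  Media: avg=60.50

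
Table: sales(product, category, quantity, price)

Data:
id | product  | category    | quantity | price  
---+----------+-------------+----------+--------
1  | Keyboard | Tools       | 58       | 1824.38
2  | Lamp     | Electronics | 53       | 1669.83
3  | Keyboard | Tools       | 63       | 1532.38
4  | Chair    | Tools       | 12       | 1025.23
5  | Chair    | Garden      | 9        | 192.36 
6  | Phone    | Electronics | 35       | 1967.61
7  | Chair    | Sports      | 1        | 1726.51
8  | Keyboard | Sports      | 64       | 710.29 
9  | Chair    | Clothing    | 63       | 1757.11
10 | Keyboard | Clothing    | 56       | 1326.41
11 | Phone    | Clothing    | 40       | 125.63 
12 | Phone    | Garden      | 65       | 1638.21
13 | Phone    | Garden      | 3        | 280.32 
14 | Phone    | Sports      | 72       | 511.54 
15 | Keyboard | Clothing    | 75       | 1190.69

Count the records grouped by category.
SELECT category, COUNT(*) as count
FROM sales
GROUP BY category

Result:
  Clothing: 4
  Electronics: 2
  Garden: 3
  Sports: 3
  Tools: 3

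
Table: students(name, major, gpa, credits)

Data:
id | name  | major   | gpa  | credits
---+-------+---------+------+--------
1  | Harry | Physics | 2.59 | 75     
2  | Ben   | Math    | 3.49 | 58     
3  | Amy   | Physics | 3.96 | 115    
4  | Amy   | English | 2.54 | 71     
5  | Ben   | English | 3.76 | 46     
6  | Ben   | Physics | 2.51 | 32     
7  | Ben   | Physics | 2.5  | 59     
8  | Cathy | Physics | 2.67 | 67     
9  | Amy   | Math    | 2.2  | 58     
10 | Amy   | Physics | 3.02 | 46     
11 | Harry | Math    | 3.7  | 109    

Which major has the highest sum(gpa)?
SELECT major, SUM(gpa) as val
FROM students
GROUP BY major
ORDER BY val DESC
LIMIT 1

Result: Physics with sum(gpa) = 17.25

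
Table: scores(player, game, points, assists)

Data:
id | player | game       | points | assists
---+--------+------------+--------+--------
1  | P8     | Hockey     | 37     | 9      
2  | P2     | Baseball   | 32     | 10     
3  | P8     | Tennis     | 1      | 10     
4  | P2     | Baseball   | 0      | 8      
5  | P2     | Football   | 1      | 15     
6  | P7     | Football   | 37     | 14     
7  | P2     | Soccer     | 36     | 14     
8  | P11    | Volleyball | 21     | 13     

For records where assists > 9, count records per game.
SELECT game, COUNT(*)
FROM scores
WHERE assists > 9
GROUP BY game

Note: WHERE filters rows before grouping.

Result:
  Baseball: 1
  Football: 2
  Soccer: 1
  Tennis: 1
  Volleyball: 1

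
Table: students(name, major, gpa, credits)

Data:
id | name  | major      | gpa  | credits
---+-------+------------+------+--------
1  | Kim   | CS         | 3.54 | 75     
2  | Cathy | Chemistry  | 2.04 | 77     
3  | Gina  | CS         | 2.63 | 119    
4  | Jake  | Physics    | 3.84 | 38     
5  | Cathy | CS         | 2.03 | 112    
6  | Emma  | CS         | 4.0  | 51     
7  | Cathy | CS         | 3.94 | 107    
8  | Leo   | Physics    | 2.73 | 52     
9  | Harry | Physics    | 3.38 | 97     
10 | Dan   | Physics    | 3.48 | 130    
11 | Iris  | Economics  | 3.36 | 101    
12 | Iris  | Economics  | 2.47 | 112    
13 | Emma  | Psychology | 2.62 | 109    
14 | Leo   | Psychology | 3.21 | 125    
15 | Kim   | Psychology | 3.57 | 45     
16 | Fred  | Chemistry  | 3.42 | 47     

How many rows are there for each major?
SELECT major, COUNT(*) as count
FROM students
GROUP BY major

Result:
  CS: 5
  Chemistry: 2
  Economics: 2
  Physics: 4
  Psychology: 3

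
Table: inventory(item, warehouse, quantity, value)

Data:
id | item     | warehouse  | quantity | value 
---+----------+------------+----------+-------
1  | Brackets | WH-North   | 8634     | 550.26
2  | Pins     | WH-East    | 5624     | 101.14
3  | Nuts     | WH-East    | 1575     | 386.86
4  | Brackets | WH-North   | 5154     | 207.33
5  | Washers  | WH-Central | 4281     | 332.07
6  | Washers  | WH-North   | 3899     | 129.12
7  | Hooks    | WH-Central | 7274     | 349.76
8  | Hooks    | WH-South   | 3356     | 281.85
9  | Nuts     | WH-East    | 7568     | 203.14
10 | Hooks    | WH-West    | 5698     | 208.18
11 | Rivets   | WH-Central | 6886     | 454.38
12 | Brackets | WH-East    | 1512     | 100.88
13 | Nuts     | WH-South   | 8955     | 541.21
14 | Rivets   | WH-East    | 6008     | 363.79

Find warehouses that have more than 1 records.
SELECT warehouse, COUNT(*) as cnt
FROM inventory
GROUP BY warehouse
HAVING COUNT(*) > 1

Result:
  WH-Central: 3
  WH-East: 5
  WH-North: 3
  WH-South: 2

Note: HAVING filters groups after aggregation, WHERE filters rows before.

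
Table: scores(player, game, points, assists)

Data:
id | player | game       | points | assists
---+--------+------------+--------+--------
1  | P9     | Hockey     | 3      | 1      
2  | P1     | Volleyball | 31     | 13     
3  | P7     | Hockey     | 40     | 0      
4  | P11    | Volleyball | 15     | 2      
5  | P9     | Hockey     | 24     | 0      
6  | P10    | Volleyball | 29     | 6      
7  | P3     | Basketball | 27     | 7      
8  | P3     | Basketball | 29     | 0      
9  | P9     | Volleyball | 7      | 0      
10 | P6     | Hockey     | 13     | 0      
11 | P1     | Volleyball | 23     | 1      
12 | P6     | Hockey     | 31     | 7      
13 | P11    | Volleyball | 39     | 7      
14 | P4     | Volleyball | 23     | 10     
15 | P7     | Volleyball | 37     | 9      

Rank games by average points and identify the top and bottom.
SELECT game, AVG(points)
FROM scores
GROUP BY game
ORDER BY AVG(points)

All groups:
  Hockey: 22.20
  Volleyball: 25.50
  Basketball: 28.00

Highest: Basketball (28.00)
Lowest: Hockey (22.20)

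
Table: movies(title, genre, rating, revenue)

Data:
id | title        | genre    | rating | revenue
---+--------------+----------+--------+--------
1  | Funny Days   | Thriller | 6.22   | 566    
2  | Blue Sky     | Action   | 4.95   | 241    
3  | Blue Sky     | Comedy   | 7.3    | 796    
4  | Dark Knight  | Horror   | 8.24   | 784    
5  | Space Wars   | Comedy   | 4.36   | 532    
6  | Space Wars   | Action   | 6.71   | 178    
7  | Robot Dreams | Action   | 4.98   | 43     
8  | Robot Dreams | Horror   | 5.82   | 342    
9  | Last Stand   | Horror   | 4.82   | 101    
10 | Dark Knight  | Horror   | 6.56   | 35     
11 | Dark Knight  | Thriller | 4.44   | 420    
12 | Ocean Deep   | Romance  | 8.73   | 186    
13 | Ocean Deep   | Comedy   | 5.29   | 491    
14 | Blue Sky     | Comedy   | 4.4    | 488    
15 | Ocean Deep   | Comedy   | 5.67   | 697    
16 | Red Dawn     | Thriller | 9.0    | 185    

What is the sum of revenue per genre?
SELECT genre, SUM(revenue) as result
FROM movies
GROUP BY genre

Result:
  Action: 462
  Comedy: 3004
  Horror: 1262
  Romance: 186
  Thriller: 1171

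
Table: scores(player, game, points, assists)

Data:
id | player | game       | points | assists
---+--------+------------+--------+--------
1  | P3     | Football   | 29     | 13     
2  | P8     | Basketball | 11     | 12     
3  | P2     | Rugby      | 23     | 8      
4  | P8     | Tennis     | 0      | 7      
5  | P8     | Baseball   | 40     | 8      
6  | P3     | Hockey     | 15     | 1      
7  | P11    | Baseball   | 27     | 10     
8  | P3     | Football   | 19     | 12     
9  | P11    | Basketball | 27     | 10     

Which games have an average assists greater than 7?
SELECT game, AVG(assists)
FROM scores
GROUP BY game
HAVING AVG(assists) > 7

Result:
  Baseball: avg=9.00
  Basketball: avg=11.00
  Football: avg=12.50
  Rugby: avg=8.00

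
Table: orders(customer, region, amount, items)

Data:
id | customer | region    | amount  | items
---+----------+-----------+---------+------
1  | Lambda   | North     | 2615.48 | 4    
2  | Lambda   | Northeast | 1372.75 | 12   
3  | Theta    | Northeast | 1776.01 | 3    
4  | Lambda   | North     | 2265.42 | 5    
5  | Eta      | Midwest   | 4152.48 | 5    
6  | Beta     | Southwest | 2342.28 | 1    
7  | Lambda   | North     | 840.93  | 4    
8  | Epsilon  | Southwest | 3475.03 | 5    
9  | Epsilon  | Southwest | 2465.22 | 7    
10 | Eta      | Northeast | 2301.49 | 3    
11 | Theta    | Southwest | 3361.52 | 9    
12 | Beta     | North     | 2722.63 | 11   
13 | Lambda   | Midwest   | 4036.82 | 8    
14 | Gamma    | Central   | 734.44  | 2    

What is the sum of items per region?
SELECT region, SUM(items) as result
FROM orders
GROUP BY region

Result:
  Central: 2
  Midwest: 13
  North: 24
  Northeast: 18
  Southwest: 22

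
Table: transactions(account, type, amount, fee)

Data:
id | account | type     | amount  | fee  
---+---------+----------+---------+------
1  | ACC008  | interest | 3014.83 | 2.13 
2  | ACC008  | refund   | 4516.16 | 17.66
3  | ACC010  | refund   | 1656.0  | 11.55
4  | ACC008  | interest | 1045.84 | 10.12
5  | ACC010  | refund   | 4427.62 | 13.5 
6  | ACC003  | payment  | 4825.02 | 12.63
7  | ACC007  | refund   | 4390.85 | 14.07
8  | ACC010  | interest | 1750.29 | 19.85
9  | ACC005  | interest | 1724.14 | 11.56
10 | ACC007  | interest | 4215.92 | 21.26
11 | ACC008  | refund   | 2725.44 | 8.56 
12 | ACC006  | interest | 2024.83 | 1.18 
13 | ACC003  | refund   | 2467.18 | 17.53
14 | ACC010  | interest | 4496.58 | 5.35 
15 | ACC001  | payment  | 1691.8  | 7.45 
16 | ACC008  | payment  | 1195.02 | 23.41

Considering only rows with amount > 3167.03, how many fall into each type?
SELECT type, COUNT(*)
FROM transactions
WHERE amount > 3167.03
GROUP BY type

Note: WHERE filters rows before grouping.

Result:
  interest: 2
  payment: 1
  refund: 3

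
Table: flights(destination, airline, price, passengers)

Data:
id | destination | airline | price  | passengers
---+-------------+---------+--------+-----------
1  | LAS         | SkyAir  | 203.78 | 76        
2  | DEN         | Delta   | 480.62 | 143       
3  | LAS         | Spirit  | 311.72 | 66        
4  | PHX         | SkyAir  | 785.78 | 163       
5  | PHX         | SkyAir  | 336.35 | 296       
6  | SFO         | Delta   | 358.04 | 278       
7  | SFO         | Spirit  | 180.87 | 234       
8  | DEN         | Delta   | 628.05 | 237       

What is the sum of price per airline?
SELECT airline, SUM(price) as result
FROM flights
GROUP BY airline

Result:
  Delta: 1466.71
  SkyAir: 1325.91
  Spirit: 492.59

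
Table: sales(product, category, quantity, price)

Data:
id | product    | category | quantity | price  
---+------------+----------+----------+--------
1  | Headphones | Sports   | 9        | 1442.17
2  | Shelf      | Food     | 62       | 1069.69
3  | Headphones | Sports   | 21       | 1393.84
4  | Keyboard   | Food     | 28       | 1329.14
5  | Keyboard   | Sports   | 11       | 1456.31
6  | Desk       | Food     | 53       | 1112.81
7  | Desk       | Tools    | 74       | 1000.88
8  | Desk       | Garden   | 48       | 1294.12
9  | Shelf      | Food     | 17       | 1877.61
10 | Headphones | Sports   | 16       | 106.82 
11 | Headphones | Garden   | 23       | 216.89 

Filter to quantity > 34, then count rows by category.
SELECT category, COUNT(*)
FROM sales
WHERE quantity > 34
GROUP BY category

Note: WHERE filters rows before grouping.

Result:
  Food: 2
  Garden: 1
  Tools: 1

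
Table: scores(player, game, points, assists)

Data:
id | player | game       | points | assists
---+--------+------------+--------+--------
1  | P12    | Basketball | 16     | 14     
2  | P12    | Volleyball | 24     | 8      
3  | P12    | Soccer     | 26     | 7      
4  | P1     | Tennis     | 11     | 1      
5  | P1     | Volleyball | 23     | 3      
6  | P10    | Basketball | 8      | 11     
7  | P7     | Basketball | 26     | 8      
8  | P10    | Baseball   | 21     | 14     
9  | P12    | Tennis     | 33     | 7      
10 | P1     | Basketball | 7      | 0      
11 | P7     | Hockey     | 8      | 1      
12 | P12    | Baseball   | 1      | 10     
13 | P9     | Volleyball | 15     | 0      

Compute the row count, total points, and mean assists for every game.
SELECT game,
       COUNT(*) as cnt,
       SUM(points) as total_points,
       AVG(assists) as avg_assists
FROM scores
GROUP BY game

Result:
  Baseball: 2 records, 22 total points, 12.00 avg assists
  Basketball: 4 records, 57 total points, 8.25 avg assists
  Hockey: 1 records, 8 total points, 1.00 avg assists
  Soccer: 1 records, 26 total points, 7.00 avg assists
  Tennis: 2 records, 44 total points, 4.00 avg assists
  Volleyball: 3 records, 62 total points, 3.67 avg assists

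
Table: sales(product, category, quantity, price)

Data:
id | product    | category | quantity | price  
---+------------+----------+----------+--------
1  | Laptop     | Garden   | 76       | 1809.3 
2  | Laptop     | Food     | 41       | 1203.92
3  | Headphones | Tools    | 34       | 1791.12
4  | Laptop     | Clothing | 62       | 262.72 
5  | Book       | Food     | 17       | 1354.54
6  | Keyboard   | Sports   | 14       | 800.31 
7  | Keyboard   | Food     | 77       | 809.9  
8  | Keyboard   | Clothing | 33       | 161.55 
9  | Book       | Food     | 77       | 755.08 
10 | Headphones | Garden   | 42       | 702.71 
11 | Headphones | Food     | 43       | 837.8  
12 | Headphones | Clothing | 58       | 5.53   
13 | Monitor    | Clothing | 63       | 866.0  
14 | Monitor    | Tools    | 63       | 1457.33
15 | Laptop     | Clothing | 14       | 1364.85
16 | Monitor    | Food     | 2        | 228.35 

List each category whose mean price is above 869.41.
SELECT category, AVG(price)
FROM sales
GROUP BY category
HAVING AVG(price) > 869.41

Result:
  Garden: avg=1256.01
  Tools: avg=1624.23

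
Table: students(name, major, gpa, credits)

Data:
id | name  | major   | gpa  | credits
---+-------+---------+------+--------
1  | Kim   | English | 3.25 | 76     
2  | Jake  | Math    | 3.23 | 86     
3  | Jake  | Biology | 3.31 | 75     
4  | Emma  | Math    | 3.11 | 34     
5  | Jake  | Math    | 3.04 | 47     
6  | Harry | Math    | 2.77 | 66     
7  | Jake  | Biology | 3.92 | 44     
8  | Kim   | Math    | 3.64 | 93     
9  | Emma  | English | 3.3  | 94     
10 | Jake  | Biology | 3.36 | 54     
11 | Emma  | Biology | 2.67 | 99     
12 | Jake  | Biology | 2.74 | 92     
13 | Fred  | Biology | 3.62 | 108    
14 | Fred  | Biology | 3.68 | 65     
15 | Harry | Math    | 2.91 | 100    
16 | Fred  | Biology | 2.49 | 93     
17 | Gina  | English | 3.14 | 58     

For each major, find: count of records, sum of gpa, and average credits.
SELECT major,
       COUNT(*) as cnt,
       SUM(gpa) as total_gpa,
       AVG(credits) as avg_credits
FROM students
GROUP BY major

Result:
  Biology: 8 records, 25.79 total gpa, 78.75 avg credits
  English: 3 records, 9.69 total gpa, 76.00 avg credits
  Math: 6 records, 18.70 total gpa, 71.00 avg credits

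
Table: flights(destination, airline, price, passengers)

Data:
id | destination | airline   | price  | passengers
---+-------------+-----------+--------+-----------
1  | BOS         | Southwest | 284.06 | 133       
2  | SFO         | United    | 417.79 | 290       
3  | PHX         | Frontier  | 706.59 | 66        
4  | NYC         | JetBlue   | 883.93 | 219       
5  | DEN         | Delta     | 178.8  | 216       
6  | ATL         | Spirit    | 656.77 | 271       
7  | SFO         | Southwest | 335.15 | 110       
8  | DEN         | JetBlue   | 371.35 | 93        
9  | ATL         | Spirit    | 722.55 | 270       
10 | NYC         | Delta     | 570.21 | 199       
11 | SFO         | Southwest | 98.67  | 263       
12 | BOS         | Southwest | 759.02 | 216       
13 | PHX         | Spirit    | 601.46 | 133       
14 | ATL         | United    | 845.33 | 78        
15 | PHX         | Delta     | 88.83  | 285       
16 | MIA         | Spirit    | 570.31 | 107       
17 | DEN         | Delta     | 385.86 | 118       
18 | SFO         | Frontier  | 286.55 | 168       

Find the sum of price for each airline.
SELECT airline, SUM(price) as result
FROM flights
GROUP BY airline

Result:
  Delta: 1223.70
  Frontier: 993.14
  JetBlue: 1255.28
  Southwest: 1476.90
  Spirit: 2551.09
  United: 1263.12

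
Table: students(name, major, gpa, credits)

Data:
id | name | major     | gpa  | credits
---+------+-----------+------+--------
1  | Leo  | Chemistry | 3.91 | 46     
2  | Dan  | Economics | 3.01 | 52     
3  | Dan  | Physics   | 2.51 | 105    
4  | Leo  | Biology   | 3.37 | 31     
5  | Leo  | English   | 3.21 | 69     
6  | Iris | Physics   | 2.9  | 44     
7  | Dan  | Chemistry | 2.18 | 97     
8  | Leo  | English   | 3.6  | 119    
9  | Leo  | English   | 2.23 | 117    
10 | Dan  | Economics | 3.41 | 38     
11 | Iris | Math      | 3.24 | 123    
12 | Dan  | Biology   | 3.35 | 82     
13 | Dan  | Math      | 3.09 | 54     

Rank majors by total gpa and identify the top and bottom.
SELECT major, SUM(gpa)
FROM students
GROUP BY major
ORDER BY SUM(gpa)

All groups:
  Physics: 5.41
  Chemistry: 6.09
  Math: 6.33
  Economics: 6.42
  Biology: 6.72
  English: 9.04

Highest: English (9.04)
Lowest: Physics (5.41)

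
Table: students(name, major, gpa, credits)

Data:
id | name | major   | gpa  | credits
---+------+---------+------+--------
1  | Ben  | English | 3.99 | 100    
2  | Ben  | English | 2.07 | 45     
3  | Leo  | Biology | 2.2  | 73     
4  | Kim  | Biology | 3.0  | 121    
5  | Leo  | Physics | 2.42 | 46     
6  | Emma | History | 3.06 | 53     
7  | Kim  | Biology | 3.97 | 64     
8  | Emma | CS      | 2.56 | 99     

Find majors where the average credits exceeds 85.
SELECT major, AVG(credits)
FROM students
GROUP BY major
HAVING AVG(credits) > 85

Result:
  Biology: avg=86.00
  CS: avg=99.00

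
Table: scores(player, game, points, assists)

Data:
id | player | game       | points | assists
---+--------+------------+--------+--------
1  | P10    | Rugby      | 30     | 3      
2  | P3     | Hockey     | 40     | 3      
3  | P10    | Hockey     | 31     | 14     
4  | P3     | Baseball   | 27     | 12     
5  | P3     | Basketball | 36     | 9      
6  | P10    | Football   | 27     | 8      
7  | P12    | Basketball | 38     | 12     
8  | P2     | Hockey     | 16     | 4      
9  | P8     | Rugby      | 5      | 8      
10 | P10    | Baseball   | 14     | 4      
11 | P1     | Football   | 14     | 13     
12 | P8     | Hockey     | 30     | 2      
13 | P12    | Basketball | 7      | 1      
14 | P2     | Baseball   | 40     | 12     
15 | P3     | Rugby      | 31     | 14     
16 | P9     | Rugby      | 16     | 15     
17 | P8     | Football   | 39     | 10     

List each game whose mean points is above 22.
SELECT game, AVG(points)
FROM scores
GROUP BY game
HAVING AVG(points) > 22

Result:
  Baseball: avg=27.00
  Basketball: avg=27.00
  Football: avg=26.67
  Hockey: avg=29.25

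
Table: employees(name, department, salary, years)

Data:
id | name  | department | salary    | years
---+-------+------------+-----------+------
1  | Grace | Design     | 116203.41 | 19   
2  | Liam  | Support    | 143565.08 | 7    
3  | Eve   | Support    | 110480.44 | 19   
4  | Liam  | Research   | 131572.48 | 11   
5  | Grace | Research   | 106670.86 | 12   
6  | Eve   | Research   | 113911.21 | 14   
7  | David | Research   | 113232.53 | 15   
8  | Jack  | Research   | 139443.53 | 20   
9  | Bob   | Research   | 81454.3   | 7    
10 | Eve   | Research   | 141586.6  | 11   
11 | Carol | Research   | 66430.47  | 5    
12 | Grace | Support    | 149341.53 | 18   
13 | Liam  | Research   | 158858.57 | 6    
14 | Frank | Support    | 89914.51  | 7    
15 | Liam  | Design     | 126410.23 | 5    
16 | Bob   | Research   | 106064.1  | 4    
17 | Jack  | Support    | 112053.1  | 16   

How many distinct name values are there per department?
SELECT department, COUNT(DISTINCT name)
FROM employees
GROUP BY department

Result:
  Design: 2 distinct
  Research: 7 distinct
  Support: 5 distinct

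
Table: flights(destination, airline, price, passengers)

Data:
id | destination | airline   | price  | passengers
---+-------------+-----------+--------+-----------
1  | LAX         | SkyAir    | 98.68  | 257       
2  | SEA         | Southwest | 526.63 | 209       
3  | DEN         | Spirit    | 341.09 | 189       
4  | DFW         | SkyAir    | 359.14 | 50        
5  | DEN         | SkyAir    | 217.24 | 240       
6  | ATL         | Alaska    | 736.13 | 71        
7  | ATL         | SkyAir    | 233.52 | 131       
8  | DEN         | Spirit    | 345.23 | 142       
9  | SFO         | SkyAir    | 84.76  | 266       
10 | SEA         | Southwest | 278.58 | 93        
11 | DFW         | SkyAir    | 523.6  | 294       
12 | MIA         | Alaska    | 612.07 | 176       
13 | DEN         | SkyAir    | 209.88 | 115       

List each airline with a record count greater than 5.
SELECT airline, COUNT(*) as cnt
FROM flights
GROUP BY airline
HAVING COUNT(*) > 5

Result:
  SkyAir: 7

Note: HAVING filters groups after aggregation, WHERE filters rows before.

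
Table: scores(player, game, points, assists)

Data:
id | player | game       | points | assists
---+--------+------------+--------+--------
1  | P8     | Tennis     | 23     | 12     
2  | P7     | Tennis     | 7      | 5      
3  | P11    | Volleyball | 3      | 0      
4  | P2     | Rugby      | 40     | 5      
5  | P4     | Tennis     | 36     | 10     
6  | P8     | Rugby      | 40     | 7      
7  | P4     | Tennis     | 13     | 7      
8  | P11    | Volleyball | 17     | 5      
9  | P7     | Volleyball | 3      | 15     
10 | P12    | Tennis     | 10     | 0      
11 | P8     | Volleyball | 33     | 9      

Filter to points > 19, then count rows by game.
SELECT game, COUNT(*)
FROM scores
WHERE points > 19
GROUP BY game

Note: WHERE filters rows before grouping.

Result:
  Rugby: 2
  Tennis: 2
  Volleyball: 1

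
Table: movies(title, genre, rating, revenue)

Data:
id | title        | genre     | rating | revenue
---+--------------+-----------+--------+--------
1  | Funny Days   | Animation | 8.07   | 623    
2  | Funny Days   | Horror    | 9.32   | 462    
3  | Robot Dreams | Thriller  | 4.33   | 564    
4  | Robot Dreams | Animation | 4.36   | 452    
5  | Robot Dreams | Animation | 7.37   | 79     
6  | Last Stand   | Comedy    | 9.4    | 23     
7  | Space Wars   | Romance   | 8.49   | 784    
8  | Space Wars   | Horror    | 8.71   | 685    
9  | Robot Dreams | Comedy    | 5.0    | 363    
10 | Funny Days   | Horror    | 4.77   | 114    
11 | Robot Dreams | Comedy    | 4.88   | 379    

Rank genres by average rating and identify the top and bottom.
SELECT genre, AVG(rating)
FROM movies
GROUP BY genre
ORDER BY AVG(rating)

All groups:
  Thriller: 4.33
  Comedy: 6.43
  Animation: 6.60
  Horror: 7.60
  Romance: 8.49

Highest: Romance (8.49)
Lowest: Thriller (4.33)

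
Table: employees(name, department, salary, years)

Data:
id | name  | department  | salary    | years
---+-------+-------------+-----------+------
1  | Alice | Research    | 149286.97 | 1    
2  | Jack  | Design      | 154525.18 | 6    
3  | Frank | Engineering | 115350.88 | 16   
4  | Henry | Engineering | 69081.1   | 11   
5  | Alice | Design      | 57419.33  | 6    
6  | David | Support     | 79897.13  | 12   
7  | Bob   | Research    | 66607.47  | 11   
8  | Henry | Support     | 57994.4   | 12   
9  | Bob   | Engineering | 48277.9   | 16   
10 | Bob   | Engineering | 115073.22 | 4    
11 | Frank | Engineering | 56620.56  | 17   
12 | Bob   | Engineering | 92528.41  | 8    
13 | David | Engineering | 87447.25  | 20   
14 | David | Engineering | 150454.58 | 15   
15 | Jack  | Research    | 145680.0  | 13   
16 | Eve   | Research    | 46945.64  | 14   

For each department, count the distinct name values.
SELECT department, COUNT(DISTINCT name)
FROM employees
GROUP BY department

Result:
  Design: 2 distinct
  Engineering: 4 distinct
  Research: 4 distinct
  Support: 2 distinct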